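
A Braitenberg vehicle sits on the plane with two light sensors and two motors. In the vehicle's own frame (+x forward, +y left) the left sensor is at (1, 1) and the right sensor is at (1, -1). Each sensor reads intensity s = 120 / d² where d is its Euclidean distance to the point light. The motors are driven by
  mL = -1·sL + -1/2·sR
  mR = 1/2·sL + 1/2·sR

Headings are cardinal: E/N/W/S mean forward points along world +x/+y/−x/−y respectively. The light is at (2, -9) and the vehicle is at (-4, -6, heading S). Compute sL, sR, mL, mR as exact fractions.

120/29 120/53 -8100/1537 4920/1537

left sensor world pos  = (-3, -7); dL² = 29
right sensor world pos = (-5, -7); dR² = 53
sL = 120/29 = 120/29
sR = 120/53 = 120/53
mL = -1·sL + -1/2·sR = -8100/1537
mR = 1/2·sL + 1/2·sR = 4920/1537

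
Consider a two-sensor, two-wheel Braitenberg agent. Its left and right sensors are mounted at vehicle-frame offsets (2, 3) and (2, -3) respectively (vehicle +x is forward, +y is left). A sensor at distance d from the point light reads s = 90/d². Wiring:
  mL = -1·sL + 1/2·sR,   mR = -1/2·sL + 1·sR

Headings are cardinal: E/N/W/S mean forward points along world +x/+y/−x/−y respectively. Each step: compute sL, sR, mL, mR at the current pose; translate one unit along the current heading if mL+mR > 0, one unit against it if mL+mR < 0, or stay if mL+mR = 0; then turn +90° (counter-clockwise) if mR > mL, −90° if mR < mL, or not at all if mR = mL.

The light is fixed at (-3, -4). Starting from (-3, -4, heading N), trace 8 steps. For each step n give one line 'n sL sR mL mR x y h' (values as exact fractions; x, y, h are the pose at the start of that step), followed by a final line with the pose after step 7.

n=0: pose=(-3,-4,N); sL=90/13, sR=90/13; mL=-45/13, mR=45/13; mL+mR=0 → advance +0; mR−mL=90/13 → turn +1·90°
n=1: pose=(-3,-4,W); sL=90/13, sR=90/13; mL=-45/13, mR=45/13; mL+mR=0 → advance +0; mR−mL=90/13 → turn +1·90°
n=2: pose=(-3,-4,S); sL=90/13, sR=90/13; mL=-45/13, mR=45/13; mL+mR=0 → advance +0; mR−mL=90/13 → turn +1·90°
n=3: pose=(-3,-4,E); sL=90/13, sR=90/13; mL=-45/13, mR=45/13; mL+mR=0 → advance +0; mR−mL=90/13 → turn +1·90°
n=4: pose=(-3,-4,N); sL=90/13, sR=90/13; mL=-45/13, mR=45/13; mL+mR=0 → advance +0; mR−mL=90/13 → turn +1·90°
n=5: pose=(-3,-4,W); sL=90/13, sR=90/13; mL=-45/13, mR=45/13; mL+mR=0 → advance +0; mR−mL=90/13 → turn +1·90°
n=6: pose=(-3,-4,S); sL=90/13, sR=90/13; mL=-45/13, mR=45/13; mL+mR=0 → advance +0; mR−mL=90/13 → turn +1·90°
n=7: pose=(-3,-4,E); sL=90/13, sR=90/13; mL=-45/13, mR=45/13; mL+mR=0 → advance +0; mR−mL=90/13 → turn +1·90°

0 90/13 90/13 -45/13 45/13 -3 -4 N
1 90/13 90/13 -45/13 45/13 -3 -4 W
2 90/13 90/13 -45/13 45/13 -3 -4 S
3 90/13 90/13 -45/13 45/13 -3 -4 E
4 90/13 90/13 -45/13 45/13 -3 -4 N
5 90/13 90/13 -45/13 45/13 -3 -4 W
6 90/13 90/13 -45/13 45/13 -3 -4 S
7 90/13 90/13 -45/13 45/13 -3 -4 E
final -3 -4 N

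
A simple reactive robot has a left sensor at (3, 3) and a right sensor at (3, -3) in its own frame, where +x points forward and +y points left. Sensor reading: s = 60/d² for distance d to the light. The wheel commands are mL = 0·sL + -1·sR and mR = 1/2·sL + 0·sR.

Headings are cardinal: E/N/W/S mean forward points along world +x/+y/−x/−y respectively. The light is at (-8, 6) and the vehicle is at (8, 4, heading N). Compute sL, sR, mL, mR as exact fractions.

left sensor world pos  = (5, 7); dL² = 170
right sensor world pos = (11, 7); dR² = 362
sL = 60/170 = 6/17
sR = 60/362 = 30/181
mL = 0·sL + -1·sR = -30/181
mR = 1/2·sL + 0·sR = 3/17

6/17 30/181 -30/181 3/17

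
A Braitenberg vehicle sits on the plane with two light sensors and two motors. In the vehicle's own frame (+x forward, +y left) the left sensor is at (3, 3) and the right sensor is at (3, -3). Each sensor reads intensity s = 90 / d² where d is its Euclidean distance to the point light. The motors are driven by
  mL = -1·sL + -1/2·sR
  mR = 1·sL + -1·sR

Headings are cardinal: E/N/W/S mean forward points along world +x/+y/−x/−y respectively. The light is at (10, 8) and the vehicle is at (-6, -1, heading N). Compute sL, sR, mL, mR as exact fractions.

90/397 18/41 -7263/16277 -3456/16277

left sensor world pos  = (-9, 2); dL² = 397
right sensor world pos = (-3, 2); dR² = 205
sL = 90/397 = 90/397
sR = 90/205 = 18/41
mL = -1·sL + -1/2·sR = -7263/16277
mR = 1·sL + -1·sR = -3456/16277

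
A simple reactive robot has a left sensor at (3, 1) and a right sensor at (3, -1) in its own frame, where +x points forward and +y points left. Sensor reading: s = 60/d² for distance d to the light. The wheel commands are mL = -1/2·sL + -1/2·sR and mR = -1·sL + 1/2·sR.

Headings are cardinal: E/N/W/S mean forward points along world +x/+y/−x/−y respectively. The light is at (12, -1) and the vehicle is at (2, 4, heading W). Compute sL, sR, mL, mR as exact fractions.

left sensor world pos  = (-1, 3); dL² = 185
right sensor world pos = (-1, 5); dR² = 205
sL = 60/185 = 12/37
sR = 60/205 = 12/41
mL = -1/2·sL + -1/2·sR = -468/1517
mR = -1·sL + 1/2·sR = -270/1517

12/37 12/41 -468/1517 -270/1517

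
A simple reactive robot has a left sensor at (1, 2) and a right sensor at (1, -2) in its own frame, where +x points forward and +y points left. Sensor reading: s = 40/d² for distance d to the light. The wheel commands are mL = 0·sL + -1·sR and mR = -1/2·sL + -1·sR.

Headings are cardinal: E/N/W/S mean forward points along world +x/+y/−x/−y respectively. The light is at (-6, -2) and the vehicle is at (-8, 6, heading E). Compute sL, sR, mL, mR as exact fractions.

40/101 40/37 -40/37 -4780/3737

left sensor world pos  = (-7, 8); dL² = 101
right sensor world pos = (-7, 4); dR² = 37
sL = 40/101 = 40/101
sR = 40/37 = 40/37
mL = 0·sL + -1·sR = -40/37
mR = -1/2·sL + -1·sR = -4780/3737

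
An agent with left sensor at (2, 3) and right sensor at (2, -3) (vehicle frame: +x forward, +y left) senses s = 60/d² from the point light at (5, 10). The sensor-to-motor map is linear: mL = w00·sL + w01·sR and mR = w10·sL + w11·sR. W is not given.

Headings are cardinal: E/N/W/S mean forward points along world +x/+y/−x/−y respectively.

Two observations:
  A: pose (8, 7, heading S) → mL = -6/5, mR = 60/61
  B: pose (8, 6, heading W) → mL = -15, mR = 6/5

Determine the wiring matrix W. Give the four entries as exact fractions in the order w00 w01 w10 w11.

obs A: pose=(8,7,S) → sL=60/61, sR=12/5, mL=-6/5, mR=60/61
obs B: pose=(8,6,W) → sL=6/5, sR=30, mL=-15, mR=6/5
sensor matrix S = [[60/61, 12/5], [6/5, 30]]; det S = 40608/1525
solve [mL_A; mL_B] = S·[w00; w01] and [mR_A; mR_B] = S·[w10; w11]:
  w00 = 0, w01 = -1/2, w10 = 1, w11 = 0

0 -1/2 1 0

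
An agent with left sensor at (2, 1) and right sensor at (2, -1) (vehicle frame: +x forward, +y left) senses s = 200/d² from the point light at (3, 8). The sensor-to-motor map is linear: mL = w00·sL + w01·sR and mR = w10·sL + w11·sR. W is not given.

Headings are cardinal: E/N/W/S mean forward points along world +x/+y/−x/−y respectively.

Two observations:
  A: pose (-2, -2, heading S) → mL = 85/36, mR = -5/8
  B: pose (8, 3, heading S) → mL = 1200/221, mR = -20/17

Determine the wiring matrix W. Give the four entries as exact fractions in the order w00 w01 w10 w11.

obs A: pose=(-2,-2,S) → sL=5/4, sR=10/9, mL=85/36, mR=-5/8
obs B: pose=(8,3,S) → sL=40/17, sR=40/13, mL=1200/221, mR=-20/17
sensor matrix S = [[5/4, 10/9], [40/17, 40/13]]; det S = 2450/1989
solve [mL_A; mL_B] = S·[w00; w01] and [mR_A; mR_B] = S·[w10; w11]:
  w00 = 1, w01 = 1, w10 = -1/2, w11 = 0

1 1 -1/2 0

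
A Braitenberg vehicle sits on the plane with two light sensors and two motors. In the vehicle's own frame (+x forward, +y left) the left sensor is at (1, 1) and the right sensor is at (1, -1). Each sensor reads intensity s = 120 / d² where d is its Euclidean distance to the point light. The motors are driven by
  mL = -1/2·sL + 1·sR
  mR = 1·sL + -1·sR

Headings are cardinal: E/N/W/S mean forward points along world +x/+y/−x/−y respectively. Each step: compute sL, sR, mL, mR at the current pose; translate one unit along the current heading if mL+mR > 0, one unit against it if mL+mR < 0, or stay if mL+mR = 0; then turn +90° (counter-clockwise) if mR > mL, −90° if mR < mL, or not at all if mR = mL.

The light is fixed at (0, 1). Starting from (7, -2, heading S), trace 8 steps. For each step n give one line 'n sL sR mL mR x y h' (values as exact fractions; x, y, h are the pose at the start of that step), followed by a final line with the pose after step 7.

n=0: pose=(7,-2,S); sL=3/2, sR=30/13; mL=81/52, mR=-21/26; mL+mR=3/4 → advance +1; mR−mL=-123/52 → turn -1·90°
n=1: pose=(7,-3,W); sL=120/61, sR=8/3; mL=308/183, mR=-128/183; mL+mR=60/61 → advance +1; mR−mL=-436/183 → turn -1·90°
n=2: pose=(6,-3,N); sL=60/17, sR=60/29; mL=150/493, mR=720/493; mL+mR=30/17 → advance +1; mR−mL=570/493 → turn +1·90°
n=3: pose=(6,-2,W); sL=120/41, sR=120/29; mL=3180/1189, mR=-1440/1189; mL+mR=60/41 → advance +1; mR−mL=-4620/1189 → turn -1·90°
n=4: pose=(5,-2,N); sL=6, sR=3; mL=0, mR=3; mL+mR=3 → advance +1; mR−mL=3 → turn +1·90°
n=5: pose=(5,-1,W); sL=24/5, sR=120/17; mL=396/85, mR=-192/85; mL+mR=12/5 → advance +1; mR−mL=-588/85 → turn -1·90°
n=6: pose=(4,-1,N); sL=12, sR=60/13; mL=-18/13, mR=96/13; mL+mR=6 → advance +1; mR−mL=114/13 → turn +1·90°
n=7: pose=(4,0,W); sL=120/13, sR=40/3; mL=340/39, mR=-160/39; mL+mR=60/13 → advance +1; mR−mL=-500/39 → turn -1·90°

0 3/2 30/13 81/52 -21/26 7 -2 S
1 120/61 8/3 308/183 -128/183 7 -3 W
2 60/17 60/29 150/493 720/493 6 -3 N
3 120/41 120/29 3180/1189 -1440/1189 6 -2 W
4 6 3 0 3 5 -2 N
5 24/5 120/17 396/85 -192/85 5 -1 W
6 12 60/13 -18/13 96/13 4 -1 N
7 120/13 40/3 340/39 -160/39 4 0 W
final 3 0 N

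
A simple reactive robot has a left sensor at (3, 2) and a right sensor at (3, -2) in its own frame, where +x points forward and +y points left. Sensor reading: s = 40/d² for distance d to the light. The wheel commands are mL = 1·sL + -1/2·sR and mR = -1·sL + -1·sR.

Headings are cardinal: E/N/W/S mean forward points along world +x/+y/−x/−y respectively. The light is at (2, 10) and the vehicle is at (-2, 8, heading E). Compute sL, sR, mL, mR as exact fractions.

40 40/17 660/17 -720/17

left sensor world pos  = (1, 10); dL² = 1
right sensor world pos = (1, 6); dR² = 17
sL = 40/1 = 40
sR = 40/17 = 40/17
mL = 1·sL + -1/2·sR = 660/17
mR = -1·sL + -1·sR = -720/17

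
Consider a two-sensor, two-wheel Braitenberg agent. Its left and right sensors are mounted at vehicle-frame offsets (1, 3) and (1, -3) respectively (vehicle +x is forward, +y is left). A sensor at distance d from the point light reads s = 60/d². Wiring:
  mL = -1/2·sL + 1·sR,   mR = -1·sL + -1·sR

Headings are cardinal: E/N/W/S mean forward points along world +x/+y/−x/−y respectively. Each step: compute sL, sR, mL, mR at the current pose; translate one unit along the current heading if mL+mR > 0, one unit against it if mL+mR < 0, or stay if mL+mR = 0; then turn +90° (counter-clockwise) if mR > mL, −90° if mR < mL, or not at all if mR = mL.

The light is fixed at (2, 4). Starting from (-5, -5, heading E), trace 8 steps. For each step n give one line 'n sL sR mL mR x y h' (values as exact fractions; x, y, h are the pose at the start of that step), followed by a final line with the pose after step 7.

n=0: pose=(-5,-5,E); sL=5/6, sR=1/3; mL=-1/12, mR=-7/6; mL+mR=-5/4 → advance -1; mR−mL=-13/12 → turn -1·90°
n=1: pose=(-6,-5,S); sL=12/25, sR=60/221; mL=174/5525, mR=-4152/5525; mL+mR=-18/25 → advance -1; mR−mL=-4326/5525 → turn -1·90°
n=2: pose=(-6,-4,W); sL=30/101, sR=30/53; mL=2235/5353, mR=-4620/5353; mL+mR=-45/101 → advance -1; mR−mL=-6855/5353 → turn -1·90°
n=3: pose=(-5,-4,N); sL=60/149, sR=12/13; mL=1398/1937, mR=-2568/1937; mL+mR=-90/149 → advance -1; mR−mL=-3966/1937 → turn -1·90°
n=4: pose=(-5,-5,E); sL=5/6, sR=1/3; mL=-1/12, mR=-7/6; mL+mR=-5/4 → advance -1; mR−mL=-13/12 → turn -1·90°
n=5: pose=(-6,-5,S); sL=12/25, sR=60/221; mL=174/5525, mR=-4152/5525; mL+mR=-18/25 → advance -1; mR−mL=-4326/5525 → turn -1·90°
n=6: pose=(-6,-4,W); sL=30/101, sR=30/53; mL=2235/5353, mR=-4620/5353; mL+mR=-45/101 → advance -1; mR−mL=-6855/5353 → turn -1·90°
n=7: pose=(-5,-4,N); sL=60/149, sR=12/13; mL=1398/1937, mR=-2568/1937; mL+mR=-90/149 → advance -1; mR−mL=-3966/1937 → turn -1·90°

0 5/6 1/3 -1/12 -7/6 -5 -5 E
1 12/25 60/221 174/5525 -4152/5525 -6 -5 S
2 30/101 30/53 2235/5353 -4620/5353 -6 -4 W
3 60/149 12/13 1398/1937 -2568/1937 -5 -4 N
4 5/6 1/3 -1/12 -7/6 -5 -5 E
5 12/25 60/221 174/5525 -4152/5525 -6 -5 S
6 30/101 30/53 2235/5353 -4620/5353 -6 -4 W
7 60/149 12/13 1398/1937 -2568/1937 -5 -4 N
final -5 -5 E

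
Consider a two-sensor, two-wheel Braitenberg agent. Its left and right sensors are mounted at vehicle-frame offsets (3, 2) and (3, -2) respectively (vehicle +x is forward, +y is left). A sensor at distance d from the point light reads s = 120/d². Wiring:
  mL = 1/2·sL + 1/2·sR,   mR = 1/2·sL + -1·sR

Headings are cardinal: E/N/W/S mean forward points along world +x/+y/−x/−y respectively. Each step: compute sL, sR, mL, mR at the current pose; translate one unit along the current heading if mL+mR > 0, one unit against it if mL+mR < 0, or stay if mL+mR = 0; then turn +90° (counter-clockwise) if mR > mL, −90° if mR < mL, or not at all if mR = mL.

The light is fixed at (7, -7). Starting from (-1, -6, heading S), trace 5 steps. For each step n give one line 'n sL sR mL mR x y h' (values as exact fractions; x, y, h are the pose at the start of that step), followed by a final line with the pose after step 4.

0 3 15/13 27/13 9/26 -1 -6 S
1 24/25 24/25 24/25 -12/25 -1 -7 W
2 12/13 60/29 564/377 -606/377 -2 -7 N
3 120/37 8/3 328/111 -116/111 -2 -8 E
4 30/13 30/29 630/377 45/377 -1 -8 S
final -1 -9 W

n=0: pose=(-1,-6,S); sL=3, sR=15/13; mL=27/13, mR=9/26; mL+mR=63/26 → advance +1; mR−mL=-45/26 → turn -1·90°
n=1: pose=(-1,-7,W); sL=24/25, sR=24/25; mL=24/25, mR=-12/25; mL+mR=12/25 → advance +1; mR−mL=-36/25 → turn -1·90°
n=2: pose=(-2,-7,N); sL=12/13, sR=60/29; mL=564/377, mR=-606/377; mL+mR=-42/377 → advance -1; mR−mL=-90/29 → turn -1·90°
n=3: pose=(-2,-8,E); sL=120/37, sR=8/3; mL=328/111, mR=-116/111; mL+mR=212/111 → advance +1; mR−mL=-4 → turn -1·90°
n=4: pose=(-1,-8,S); sL=30/13, sR=30/29; mL=630/377, mR=45/377; mL+mR=675/377 → advance +1; mR−mL=-45/29 → turn -1·90°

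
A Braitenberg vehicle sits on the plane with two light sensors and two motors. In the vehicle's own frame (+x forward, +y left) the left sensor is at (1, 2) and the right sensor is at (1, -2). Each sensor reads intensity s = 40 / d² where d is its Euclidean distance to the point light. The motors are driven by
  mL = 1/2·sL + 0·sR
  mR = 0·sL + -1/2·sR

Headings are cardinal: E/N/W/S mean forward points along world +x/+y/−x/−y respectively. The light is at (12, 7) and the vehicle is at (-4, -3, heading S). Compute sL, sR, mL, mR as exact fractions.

40/317 8/89 20/317 -4/89

left sensor world pos  = (-2, -4); dL² = 317
right sensor world pos = (-6, -4); dR² = 445
sL = 40/317 = 40/317
sR = 40/445 = 8/89
mL = 1/2·sL + 0·sR = 20/317
mR = 0·sL + -1/2·sR = -4/89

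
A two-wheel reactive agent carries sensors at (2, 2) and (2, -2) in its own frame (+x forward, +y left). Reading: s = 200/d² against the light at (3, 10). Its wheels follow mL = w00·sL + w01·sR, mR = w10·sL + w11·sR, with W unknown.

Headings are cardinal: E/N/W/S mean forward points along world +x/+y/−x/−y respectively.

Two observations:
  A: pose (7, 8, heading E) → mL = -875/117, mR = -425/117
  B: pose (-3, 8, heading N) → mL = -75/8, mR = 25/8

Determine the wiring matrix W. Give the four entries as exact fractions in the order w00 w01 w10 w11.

-1 -1/2 -1 1/2

obs A: pose=(7,8,E) → sL=50/9, sR=50/13, mL=-875/117, mR=-425/117
obs B: pose=(-3,8,N) → sL=25/8, sR=25/2, mL=-75/8, mR=25/8
sensor matrix S = [[50/9, 50/13], [25/8, 25/2]]; det S = 26875/468
solve [mL_A; mL_B] = S·[w00; w01] and [mR_A; mR_B] = S·[w10; w11]:
  w00 = -1, w01 = -1/2, w10 = -1, w11 = 1/2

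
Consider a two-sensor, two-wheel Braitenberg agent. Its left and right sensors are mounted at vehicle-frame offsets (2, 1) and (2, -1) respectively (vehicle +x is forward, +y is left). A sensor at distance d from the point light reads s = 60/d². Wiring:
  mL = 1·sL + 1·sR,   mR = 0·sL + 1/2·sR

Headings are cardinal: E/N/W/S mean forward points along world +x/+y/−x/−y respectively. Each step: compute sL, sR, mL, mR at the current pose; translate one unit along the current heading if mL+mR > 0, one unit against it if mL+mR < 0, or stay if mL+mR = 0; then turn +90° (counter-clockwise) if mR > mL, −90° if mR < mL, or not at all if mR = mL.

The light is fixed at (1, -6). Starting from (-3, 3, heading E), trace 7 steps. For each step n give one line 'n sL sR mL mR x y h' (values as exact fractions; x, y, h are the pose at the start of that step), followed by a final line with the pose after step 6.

0 15/26 15/17 645/442 15/34 -3 3 E
1 60/53 12/13 1416/689 6/13 -2 3 S
2 30/37 30/53 2700/1961 15/53 -2 2 W
3 12/25 60/109 2808/2725 30/109 -3 2 N
4 15/26 15/17 645/442 15/34 -3 3 E
5 60/53 12/13 1416/689 6/13 -2 3 S
6 30/37 30/53 2700/1961 15/53 -2 2 W
final -3 2 N

n=0: pose=(-3,3,E); sL=15/26, sR=15/17; mL=645/442, mR=15/34; mL+mR=420/221 → advance +1; mR−mL=-225/221 → turn -1·90°
n=1: pose=(-2,3,S); sL=60/53, sR=12/13; mL=1416/689, mR=6/13; mL+mR=1734/689 → advance +1; mR−mL=-1098/689 → turn -1·90°
n=2: pose=(-2,2,W); sL=30/37, sR=30/53; mL=2700/1961, mR=15/53; mL+mR=3255/1961 → advance +1; mR−mL=-2145/1961 → turn -1·90°
n=3: pose=(-3,2,N); sL=12/25, sR=60/109; mL=2808/2725, mR=30/109; mL+mR=3558/2725 → advance +1; mR−mL=-2058/2725 → turn -1·90°
n=4: pose=(-3,3,E); sL=15/26, sR=15/17; mL=645/442, mR=15/34; mL+mR=420/221 → advance +1; mR−mL=-225/221 → turn -1·90°
n=5: pose=(-2,3,S); sL=60/53, sR=12/13; mL=1416/689, mR=6/13; mL+mR=1734/689 → advance +1; mR−mL=-1098/689 → turn -1·90°
n=6: pose=(-2,2,W); sL=30/37, sR=30/53; mL=2700/1961, mR=15/53; mL+mR=3255/1961 → advance +1; mR−mL=-2145/1961 → turn -1·90°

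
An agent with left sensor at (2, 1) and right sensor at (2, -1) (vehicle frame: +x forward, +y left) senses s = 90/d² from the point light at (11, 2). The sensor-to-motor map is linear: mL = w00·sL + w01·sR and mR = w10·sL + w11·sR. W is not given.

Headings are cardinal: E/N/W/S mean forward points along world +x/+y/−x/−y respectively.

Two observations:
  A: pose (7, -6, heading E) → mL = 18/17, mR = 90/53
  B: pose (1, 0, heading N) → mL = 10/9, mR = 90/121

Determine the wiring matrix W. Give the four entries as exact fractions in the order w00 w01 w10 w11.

obs A: pose=(7,-6,E) → sL=90/53, sR=18/17, mL=18/17, mR=90/53
obs B: pose=(1,0,N) → sL=90/121, sR=10/9, mL=10/9, mR=90/121
sensor matrix S = [[90/53, 18/17], [90/121, 10/9]]; det S = 119840/109021
solve [mL_A; mL_B] = S·[w00; w01] and [mR_A; mR_B] = S·[w10; w11]:
  w00 = 0, w01 = 1, w10 = 1, w11 = 0

0 1 1 0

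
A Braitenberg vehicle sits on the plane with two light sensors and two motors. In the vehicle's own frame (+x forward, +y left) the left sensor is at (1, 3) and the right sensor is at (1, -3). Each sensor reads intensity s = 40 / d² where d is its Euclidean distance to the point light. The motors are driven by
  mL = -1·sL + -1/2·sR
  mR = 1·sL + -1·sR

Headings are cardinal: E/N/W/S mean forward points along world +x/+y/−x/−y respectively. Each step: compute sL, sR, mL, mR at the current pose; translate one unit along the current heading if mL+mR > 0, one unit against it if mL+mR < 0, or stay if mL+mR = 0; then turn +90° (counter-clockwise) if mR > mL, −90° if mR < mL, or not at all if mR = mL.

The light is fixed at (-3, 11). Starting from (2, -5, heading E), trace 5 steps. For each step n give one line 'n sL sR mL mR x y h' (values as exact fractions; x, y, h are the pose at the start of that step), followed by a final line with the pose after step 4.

0 8/41 40/397 -3996/16277 1536/16277 2 -5 E
1 20/113 20/137 -3870/15481 480/15481 1 -5 N
2 40/409 8/41 -3276/16769 -1632/16769 1 -6 W
3 10/97 5/41 -1305/7954 -75/3977 2 -6 S
4 8/41 40/397 -3996/16277 1536/16277 2 -5 E
final 1 -5 N

n=0: pose=(2,-5,E); sL=8/41, sR=40/397; mL=-3996/16277, mR=1536/16277; mL+mR=-60/397 → advance -1; mR−mL=5532/16277 → turn +1·90°
n=1: pose=(1,-5,N); sL=20/113, sR=20/137; mL=-3870/15481, mR=480/15481; mL+mR=-30/137 → advance -1; mR−mL=4350/15481 → turn +1·90°
n=2: pose=(1,-6,W); sL=40/409, sR=8/41; mL=-3276/16769, mR=-1632/16769; mL+mR=-12/41 → advance -1; mR−mL=1644/16769 → turn +1·90°
n=3: pose=(2,-6,S); sL=10/97, sR=5/41; mL=-1305/7954, mR=-75/3977; mL+mR=-15/82 → advance -1; mR−mL=1155/7954 → turn +1·90°
n=4: pose=(2,-5,E); sL=8/41, sR=40/397; mL=-3996/16277, mR=1536/16277; mL+mR=-60/397 → advance -1; mR−mL=5532/16277 → turn +1·90°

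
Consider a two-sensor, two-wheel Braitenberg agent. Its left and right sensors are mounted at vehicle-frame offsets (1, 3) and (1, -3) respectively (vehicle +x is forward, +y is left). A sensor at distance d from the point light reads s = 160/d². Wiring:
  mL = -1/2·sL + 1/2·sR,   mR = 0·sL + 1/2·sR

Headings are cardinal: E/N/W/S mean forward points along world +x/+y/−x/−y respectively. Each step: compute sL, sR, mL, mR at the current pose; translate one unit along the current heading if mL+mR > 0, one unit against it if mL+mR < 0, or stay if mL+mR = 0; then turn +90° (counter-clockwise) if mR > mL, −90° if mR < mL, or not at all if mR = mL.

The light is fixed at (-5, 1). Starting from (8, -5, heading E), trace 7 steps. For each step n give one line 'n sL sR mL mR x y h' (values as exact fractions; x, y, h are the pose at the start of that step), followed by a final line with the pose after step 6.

n=0: pose=(8,-5,E); sL=32/41, sR=160/277; mL=-1152/11357, mR=80/277; mL+mR=2128/11357 → advance +1; mR−mL=16/41 → turn +1·90°
n=1: pose=(9,-5,N); sL=80/73, sR=80/157; mL=-3360/11461, mR=40/157; mL+mR=-440/11461 → advance -1; mR−mL=40/73 → turn +1·90°
n=2: pose=(9,-6,W); sL=160/269, sR=32/37; mL=1344/9953, mR=16/37; mL+mR=5648/9953 → advance +1; mR−mL=80/269 → turn +1·90°
n=3: pose=(8,-6,S); sL=1/2, sR=40/41; mL=39/164, mR=20/41; mL+mR=119/164 → advance +1; mR−mL=1/4 → turn +1·90°
n=4: pose=(8,-7,E); sL=160/221, sR=160/317; mL=-7680/70057, mR=80/317; mL+mR=10000/70057 → advance +1; mR−mL=80/221 → turn +1·90°
n=5: pose=(9,-7,N); sL=16/17, sR=80/169; mL=-672/2873, mR=40/169; mL+mR=8/2873 → advance +1; mR−mL=8/17 → turn +1·90°
n=6: pose=(9,-6,W); sL=160/269, sR=32/37; mL=1344/9953, mR=16/37; mL+mR=5648/9953 → advance +1; mR−mL=80/269 → turn +1·90°

0 32/41 160/277 -1152/11357 80/277 8 -5 E
1 80/73 80/157 -3360/11461 40/157 9 -5 N
2 160/269 32/37 1344/9953 16/37 9 -6 W
3 1/2 40/41 39/164 20/41 8 -6 S
4 160/221 160/317 -7680/70057 80/317 8 -7 E
5 16/17 80/169 -672/2873 40/169 9 -7 N
6 160/269 32/37 1344/9953 16/37 9 -6 W
final 8 -6 S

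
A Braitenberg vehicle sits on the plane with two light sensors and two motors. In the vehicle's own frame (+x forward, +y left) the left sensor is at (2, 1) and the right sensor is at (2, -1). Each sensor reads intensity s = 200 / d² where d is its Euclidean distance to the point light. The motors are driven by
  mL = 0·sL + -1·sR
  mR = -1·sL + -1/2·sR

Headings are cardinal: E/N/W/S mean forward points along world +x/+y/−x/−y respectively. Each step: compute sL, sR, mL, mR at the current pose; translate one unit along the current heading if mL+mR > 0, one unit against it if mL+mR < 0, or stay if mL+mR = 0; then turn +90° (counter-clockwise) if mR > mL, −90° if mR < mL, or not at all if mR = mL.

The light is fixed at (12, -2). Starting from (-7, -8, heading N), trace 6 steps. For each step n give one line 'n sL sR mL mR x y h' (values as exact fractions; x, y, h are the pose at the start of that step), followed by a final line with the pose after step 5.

0 25/52 10/17 -10/17 -685/884 -7 -8 N
1 8/13 200/353 -200/353 -4124/4589 -7 -9 E
2 100/221 100/261 -100/261 -37150/57681 -8 -9 S
3 200/533 200/509 -200/509 -155100/271297 -8 -8 W
4 25/52 10/17 -10/17 -685/884 -7 -8 N
5 8/13 200/353 -200/353 -4124/4589 -7 -9 E
final -8 -9 S

n=0: pose=(-7,-8,N); sL=25/52, sR=10/17; mL=-10/17, mR=-685/884; mL+mR=-1205/884 → advance -1; mR−mL=-165/884 → turn -1·90°
n=1: pose=(-7,-9,E); sL=8/13, sR=200/353; mL=-200/353, mR=-4124/4589; mL+mR=-6724/4589 → advance -1; mR−mL=-1524/4589 → turn -1·90°
n=2: pose=(-8,-9,S); sL=100/221, sR=100/261; mL=-100/261, mR=-37150/57681; mL+mR=-19750/19227 → advance -1; mR−mL=-15050/57681 → turn -1·90°
n=3: pose=(-8,-8,W); sL=200/533, sR=200/509; mL=-200/509, mR=-155100/271297; mL+mR=-261700/271297 → advance -1; mR−mL=-48500/271297 → turn -1·90°
n=4: pose=(-7,-8,N); sL=25/52, sR=10/17; mL=-10/17, mR=-685/884; mL+mR=-1205/884 → advance -1; mR−mL=-165/884 → turn -1·90°
n=5: pose=(-7,-9,E); sL=8/13, sR=200/353; mL=-200/353, mR=-4124/4589; mL+mR=-6724/4589 → advance -1; mR−mL=-1524/4589 → turn -1·90°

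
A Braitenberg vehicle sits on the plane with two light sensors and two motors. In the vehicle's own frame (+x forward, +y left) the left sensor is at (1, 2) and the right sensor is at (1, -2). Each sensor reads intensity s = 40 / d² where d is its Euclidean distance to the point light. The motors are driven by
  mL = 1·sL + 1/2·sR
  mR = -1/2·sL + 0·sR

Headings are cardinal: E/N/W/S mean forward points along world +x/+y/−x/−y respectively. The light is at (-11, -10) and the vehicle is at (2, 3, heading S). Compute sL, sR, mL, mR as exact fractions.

left sensor world pos  = (4, 2); dL² = 369
right sensor world pos = (0, 2); dR² = 265
sL = 40/369 = 40/369
sR = 40/265 = 8/53
mL = 1·sL + 1/2·sR = 3596/19557
mR = -1/2·sL + 0·sR = -20/369

40/369 8/53 3596/19557 -20/369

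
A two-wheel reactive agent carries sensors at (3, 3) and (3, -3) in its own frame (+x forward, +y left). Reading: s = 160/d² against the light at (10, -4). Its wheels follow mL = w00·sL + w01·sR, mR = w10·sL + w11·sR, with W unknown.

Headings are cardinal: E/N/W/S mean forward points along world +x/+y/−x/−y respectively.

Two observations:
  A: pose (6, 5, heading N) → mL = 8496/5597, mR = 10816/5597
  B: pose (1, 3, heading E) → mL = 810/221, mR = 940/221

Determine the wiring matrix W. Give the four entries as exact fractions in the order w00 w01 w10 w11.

1/2 1 1 1

obs A: pose=(6,5,N) → sL=160/193, sR=32/29, mL=8496/5597, mR=10816/5597
obs B: pose=(1,3,E) → sL=20/17, sR=40/13, mL=810/221, mR=940/221
sensor matrix S = [[160/193, 32/29], [20/17, 40/13]]; det S = 1549440/1236937
solve [mL_A; mL_B] = S·[w00; w01] and [mR_A; mR_B] = S·[w10; w11]:
  w00 = 1/2, w01 = 1, w10 = 1, w11 = 1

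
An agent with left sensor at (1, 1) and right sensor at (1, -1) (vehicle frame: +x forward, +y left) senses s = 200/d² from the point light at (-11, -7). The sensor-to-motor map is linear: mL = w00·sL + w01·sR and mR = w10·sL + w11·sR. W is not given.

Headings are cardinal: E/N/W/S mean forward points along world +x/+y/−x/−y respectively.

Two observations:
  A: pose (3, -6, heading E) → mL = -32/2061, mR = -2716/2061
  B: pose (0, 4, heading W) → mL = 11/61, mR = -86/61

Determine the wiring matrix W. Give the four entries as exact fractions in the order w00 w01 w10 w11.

obs A: pose=(3,-6,E) → sL=200/229, sR=8/9, mL=-32/2061, mR=-2716/2061
obs B: pose=(0,4,W) → sL=1, sR=50/61, mL=11/61, mR=-86/61
sensor matrix S = [[200/229, 8/9], [1, 50/61]]; det S = -21752/125721
solve [mL_A; mL_B] = S·[w00; w01] and [mR_A; mR_B] = S·[w10; w11]:
  w00 = 1, w01 = -1, w10 = -1, w11 = -1/2

1 -1 -1 -1/2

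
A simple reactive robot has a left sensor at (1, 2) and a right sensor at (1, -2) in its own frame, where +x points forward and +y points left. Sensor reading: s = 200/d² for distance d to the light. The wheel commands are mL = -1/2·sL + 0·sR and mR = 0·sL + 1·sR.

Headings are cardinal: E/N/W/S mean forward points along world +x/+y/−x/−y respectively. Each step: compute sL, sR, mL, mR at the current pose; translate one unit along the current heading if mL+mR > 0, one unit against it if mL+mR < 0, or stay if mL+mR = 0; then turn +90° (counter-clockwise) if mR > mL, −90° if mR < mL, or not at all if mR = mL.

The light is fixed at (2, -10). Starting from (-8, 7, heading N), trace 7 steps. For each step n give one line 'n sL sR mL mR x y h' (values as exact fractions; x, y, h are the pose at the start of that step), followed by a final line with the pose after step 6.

0 50/117 50/97 -25/117 50/97 -8 7 N
1 200/377 200/521 -100/377 200/521 -8 8 W
2 20/37 100/229 -10/37 100/229 -9 8 S
3 200/461 8/13 -100/461 8/13 -9 7 E
4 50/117 50/97 -25/117 50/97 -8 7 N
5 200/377 200/521 -100/377 200/521 -8 8 W
6 20/37 100/229 -10/37 100/229 -9 8 S
final -9 7 E

n=0: pose=(-8,7,N); sL=50/117, sR=50/97; mL=-25/117, mR=50/97; mL+mR=3425/11349 → advance +1; mR−mL=8275/11349 → turn +1·90°
n=1: pose=(-8,8,W); sL=200/377, sR=200/521; mL=-100/377, mR=200/521; mL+mR=23300/196417 → advance +1; mR−mL=127500/196417 → turn +1·90°
n=2: pose=(-9,8,S); sL=20/37, sR=100/229; mL=-10/37, mR=100/229; mL+mR=1410/8473 → advance +1; mR−mL=5990/8473 → turn +1·90°
n=3: pose=(-9,7,E); sL=200/461, sR=8/13; mL=-100/461, mR=8/13; mL+mR=2388/5993 → advance +1; mR−mL=4988/5993 → turn +1·90°
n=4: pose=(-8,7,N); sL=50/117, sR=50/97; mL=-25/117, mR=50/97; mL+mR=3425/11349 → advance +1; mR−mL=8275/11349 → turn +1·90°
n=5: pose=(-8,8,W); sL=200/377, sR=200/521; mL=-100/377, mR=200/521; mL+mR=23300/196417 → advance +1; mR−mL=127500/196417 → turn +1·90°
n=6: pose=(-9,8,S); sL=20/37, sR=100/229; mL=-10/37, mR=100/229; mL+mR=1410/8473 → advance +1; mR−mL=5990/8473 → turn +1·90°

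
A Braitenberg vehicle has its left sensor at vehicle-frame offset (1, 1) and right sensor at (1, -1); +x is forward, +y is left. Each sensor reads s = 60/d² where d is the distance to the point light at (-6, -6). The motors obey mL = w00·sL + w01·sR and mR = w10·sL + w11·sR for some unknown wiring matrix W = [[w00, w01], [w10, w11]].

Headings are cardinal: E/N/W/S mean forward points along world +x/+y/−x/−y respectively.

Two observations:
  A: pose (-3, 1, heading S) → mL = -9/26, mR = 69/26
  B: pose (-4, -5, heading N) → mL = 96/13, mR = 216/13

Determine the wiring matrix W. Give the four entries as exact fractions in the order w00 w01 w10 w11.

obs A: pose=(-3,1,S) → sL=15/13, sR=3/2, mL=-9/26, mR=69/26
obs B: pose=(-4,-5,N) → sL=12, sR=60/13, mL=96/13, mR=216/13
sensor matrix S = [[15/13, 3/2], [12, 60/13]]; det S = -2142/169
solve [mL_A; mL_B] = S·[w00; w01] and [mR_A; mR_B] = S·[w10; w11]:
  w00 = 1, w01 = -1, w10 = 1, w11 = 1

1 -1 1 1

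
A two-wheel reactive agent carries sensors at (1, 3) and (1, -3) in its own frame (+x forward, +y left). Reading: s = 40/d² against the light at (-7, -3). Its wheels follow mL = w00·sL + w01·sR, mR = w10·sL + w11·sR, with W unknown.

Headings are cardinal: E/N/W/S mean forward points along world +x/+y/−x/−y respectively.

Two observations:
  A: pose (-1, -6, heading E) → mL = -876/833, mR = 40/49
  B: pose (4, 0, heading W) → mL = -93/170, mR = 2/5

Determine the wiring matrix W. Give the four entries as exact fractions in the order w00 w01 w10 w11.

-1 -1/2 1 0

obs A: pose=(-1,-6,E) → sL=40/49, sR=8/17, mL=-876/833, mR=40/49
obs B: pose=(4,0,W) → sL=2/5, sR=5/17, mL=-93/170, mR=2/5
sensor matrix S = [[40/49, 8/17], [2/5, 5/17]]; det S = 216/4165
solve [mL_A; mL_B] = S·[w00; w01] and [mR_A; mR_B] = S·[w10; w11]:
  w00 = -1, w01 = -1/2, w10 = 1, w11 = 0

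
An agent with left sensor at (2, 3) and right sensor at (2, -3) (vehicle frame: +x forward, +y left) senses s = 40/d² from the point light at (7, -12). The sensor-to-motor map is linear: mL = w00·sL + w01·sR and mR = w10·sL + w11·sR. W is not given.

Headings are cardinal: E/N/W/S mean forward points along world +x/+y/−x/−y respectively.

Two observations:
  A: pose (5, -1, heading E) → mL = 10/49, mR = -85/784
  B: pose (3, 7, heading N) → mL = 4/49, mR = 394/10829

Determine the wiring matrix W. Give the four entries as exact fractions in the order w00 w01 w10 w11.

1 0 1 -1/2

obs A: pose=(5,-1,E) → sL=10/49, sR=5/8, mL=10/49, mR=-85/784
obs B: pose=(3,7,N) → sL=4/49, sR=20/221, mL=4/49, mR=394/10829
sensor matrix S = [[10/49, 5/8], [4/49, 20/221]]; det S = -705/21658
solve [mL_A; mL_B] = S·[w00; w01] and [mR_A; mR_B] = S·[w10; w11]:
  w00 = 1, w01 = 0, w10 = 1, w11 = -1/2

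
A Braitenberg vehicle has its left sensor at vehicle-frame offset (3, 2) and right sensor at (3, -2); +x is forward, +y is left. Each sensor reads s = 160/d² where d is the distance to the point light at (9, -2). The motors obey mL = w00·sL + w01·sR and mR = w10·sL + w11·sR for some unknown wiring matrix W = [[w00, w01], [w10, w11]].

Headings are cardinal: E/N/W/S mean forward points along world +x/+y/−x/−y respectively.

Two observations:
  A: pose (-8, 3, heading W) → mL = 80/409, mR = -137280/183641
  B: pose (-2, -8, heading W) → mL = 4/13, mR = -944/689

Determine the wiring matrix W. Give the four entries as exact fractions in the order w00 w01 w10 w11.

obs A: pose=(-8,3,W) → sL=160/409, sR=160/449, mL=80/409, mR=-137280/183641
obs B: pose=(-2,-8,W) → sL=8/13, sR=40/53, mL=4/13, mR=-944/689
sensor matrix S = [[160/409, 160/449], [8/13, 40/53]]; det S = 9610240/126528649
solve [mL_A; mL_B] = S·[w00; w01] and [mR_A; mR_B] = S·[w10; w11]:
  w00 = 1/2, w01 = 0, w10 = -1, w11 = -1

1/2 0 -1 -1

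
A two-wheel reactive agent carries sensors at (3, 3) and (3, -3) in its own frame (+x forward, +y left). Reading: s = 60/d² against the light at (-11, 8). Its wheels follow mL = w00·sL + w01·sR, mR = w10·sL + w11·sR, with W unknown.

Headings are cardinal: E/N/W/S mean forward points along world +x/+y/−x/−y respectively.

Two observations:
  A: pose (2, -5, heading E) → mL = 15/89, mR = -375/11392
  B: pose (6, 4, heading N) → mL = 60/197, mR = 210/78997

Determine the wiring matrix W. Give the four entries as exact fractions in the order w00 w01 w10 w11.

1 0 1/2 -1

obs A: pose=(2,-5,E) → sL=15/89, sR=15/128, mL=15/89, mR=-375/11392
obs B: pose=(6,4,N) → sL=60/197, sR=60/401, mL=60/197, mR=210/78997
sensor matrix S = [[15/89, 15/128], [60/197, 60/401]]; det S = -2356425/224983456
solve [mL_A; mL_B] = S·[w00; w01] and [mR_A; mR_B] = S·[w10; w11]:
  w00 = 1, w01 = 0, w10 = 1/2, w11 = -1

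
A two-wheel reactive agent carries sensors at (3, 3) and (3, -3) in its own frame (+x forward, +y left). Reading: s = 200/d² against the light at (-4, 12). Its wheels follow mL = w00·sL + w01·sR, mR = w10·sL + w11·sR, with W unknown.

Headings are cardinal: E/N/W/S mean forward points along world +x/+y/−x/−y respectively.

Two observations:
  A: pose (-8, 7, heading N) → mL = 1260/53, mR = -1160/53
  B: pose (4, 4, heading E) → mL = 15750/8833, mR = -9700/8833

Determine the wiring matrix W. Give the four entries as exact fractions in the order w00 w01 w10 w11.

obs A: pose=(-8,7,N) → sL=200/53, sR=40, mL=1260/53, mR=-1160/53
obs B: pose=(4,4,E) → sL=100/73, sR=100/121, mL=15750/8833, mR=-9700/8833
sensor matrix S = [[200/53, 40], [100/73, 100/121]]; det S = -24192000/468149
solve [mL_A; mL_B] = S·[w00; w01] and [mR_A; mR_B] = S·[w10; w11]:
  w00 = 1, w01 = 1/2, w10 = -1/2, w11 = -1/2

1 1/2 -1/2 -1/2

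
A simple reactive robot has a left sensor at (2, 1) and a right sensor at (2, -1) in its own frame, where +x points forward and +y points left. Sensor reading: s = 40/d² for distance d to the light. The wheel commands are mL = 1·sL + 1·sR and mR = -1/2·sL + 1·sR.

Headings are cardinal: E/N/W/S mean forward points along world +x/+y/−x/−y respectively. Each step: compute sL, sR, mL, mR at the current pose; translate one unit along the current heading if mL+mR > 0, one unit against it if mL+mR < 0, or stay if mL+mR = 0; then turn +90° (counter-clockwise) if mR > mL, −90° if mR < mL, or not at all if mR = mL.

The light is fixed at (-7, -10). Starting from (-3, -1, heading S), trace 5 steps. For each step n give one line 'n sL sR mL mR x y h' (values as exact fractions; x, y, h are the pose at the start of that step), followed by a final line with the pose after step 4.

n=0: pose=(-3,-1,S); sL=20/37, sR=20/29; mL=1320/1073, mR=450/1073; mL+mR=1770/1073 → advance +1; mR−mL=-30/37 → turn -1·90°
n=1: pose=(-3,-2,W); sL=40/53, sR=8/17; mL=1104/901, mR=84/901; mL+mR=1188/901 → advance +1; mR−mL=-60/53 → turn -1·90°
n=2: pose=(-4,-2,N); sL=5/13, sR=10/29; mL=275/377, mR=115/754; mL+mR=665/754 → advance +1; mR−mL=-15/26 → turn -1·90°
n=3: pose=(-4,-1,E); sL=8/25, sR=40/89; mL=1712/2225, mR=644/2225; mL+mR=2356/2225 → advance +1; mR−mL=-12/25 → turn -1·90°
n=4: pose=(-3,-1,S); sL=20/37, sR=20/29; mL=1320/1073, mR=450/1073; mL+mR=1770/1073 → advance +1; mR−mL=-30/37 → turn -1·90°

0 20/37 20/29 1320/1073 450/1073 -3 -1 S
1 40/53 8/17 1104/901 84/901 -3 -2 W
2 5/13 10/29 275/377 115/754 -4 -2 N
3 8/25 40/89 1712/2225 644/2225 -4 -1 E
4 20/37 20/29 1320/1073 450/1073 -3 -1 S
final -3 -2 W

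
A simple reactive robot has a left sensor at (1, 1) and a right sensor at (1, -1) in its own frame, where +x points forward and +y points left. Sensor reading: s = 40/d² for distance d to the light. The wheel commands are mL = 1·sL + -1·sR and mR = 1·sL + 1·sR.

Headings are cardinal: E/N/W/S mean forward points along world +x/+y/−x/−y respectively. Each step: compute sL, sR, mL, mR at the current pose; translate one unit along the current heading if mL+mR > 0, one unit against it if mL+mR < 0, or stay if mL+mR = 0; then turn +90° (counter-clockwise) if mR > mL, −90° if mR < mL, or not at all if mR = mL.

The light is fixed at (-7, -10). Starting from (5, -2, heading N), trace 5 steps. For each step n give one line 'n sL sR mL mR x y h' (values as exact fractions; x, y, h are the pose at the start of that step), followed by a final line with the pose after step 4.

n=0: pose=(5,-2,N); sL=20/101, sR=4/25; mL=96/2525, mR=904/2525; mL+mR=40/101 → advance +1; mR−mL=8/25 → turn +1·90°
n=1: pose=(5,-1,W); sL=8/37, sR=40/221; mL=288/8177, mR=3248/8177; mL+mR=16/37 → advance +1; mR−mL=80/221 → turn +1·90°
n=2: pose=(4,-1,S); sL=5/26, sR=10/41; mL=-55/1066, mR=465/1066; mL+mR=5/13 → advance +1; mR−mL=20/41 → turn +1·90°
n=3: pose=(4,-2,E); sL=8/45, sR=40/193; mL=-256/8685, mR=3344/8685; mL+mR=16/45 → advance +1; mR−mL=80/193 → turn +1·90°
n=4: pose=(5,-2,N); sL=20/101, sR=4/25; mL=96/2525, mR=904/2525; mL+mR=40/101 → advance +1; mR−mL=8/25 → turn +1·90°

0 20/101 4/25 96/2525 904/2525 5 -2 N
1 8/37 40/221 288/8177 3248/8177 5 -1 W
2 5/26 10/41 -55/1066 465/1066 4 -1 S
3 8/45 40/193 -256/8685 3344/8685 4 -2 E
4 20/101 4/25 96/2525 904/2525 5 -2 N
final 5 -1 W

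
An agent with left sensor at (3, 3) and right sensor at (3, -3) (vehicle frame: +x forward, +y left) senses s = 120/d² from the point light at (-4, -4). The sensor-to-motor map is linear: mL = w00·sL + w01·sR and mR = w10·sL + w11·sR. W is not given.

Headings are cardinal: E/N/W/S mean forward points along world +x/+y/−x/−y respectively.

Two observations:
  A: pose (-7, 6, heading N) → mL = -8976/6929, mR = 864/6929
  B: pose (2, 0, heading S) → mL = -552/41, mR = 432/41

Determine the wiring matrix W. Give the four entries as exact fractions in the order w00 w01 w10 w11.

obs A: pose=(-7,6,N) → sL=24/41, sR=120/169, mL=-8976/6929, mR=864/6929
obs B: pose=(2,0,S) → sL=60/41, sR=12, mL=-552/41, mR=432/41
sensor matrix S = [[24/41, 120/169], [60/41, 12]]; det S = 41472/6929
solve [mL_A; mL_B] = S·[w00; w01] and [mR_A; mR_B] = S·[w10; w11]:
  w00 = -1, w01 = -1, w10 = -1, w11 = 1

-1 -1 -1 1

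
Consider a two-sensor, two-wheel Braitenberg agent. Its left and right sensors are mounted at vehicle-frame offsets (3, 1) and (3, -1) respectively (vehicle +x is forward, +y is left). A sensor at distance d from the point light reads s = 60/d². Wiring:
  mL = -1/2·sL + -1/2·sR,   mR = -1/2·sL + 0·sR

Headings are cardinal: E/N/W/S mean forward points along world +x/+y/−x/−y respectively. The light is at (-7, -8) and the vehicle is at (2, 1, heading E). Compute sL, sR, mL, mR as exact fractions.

15/61 15/52 -1695/6344 -15/122

left sensor world pos  = (5, 2); dL² = 244
right sensor world pos = (5, 0); dR² = 208
sL = 60/244 = 15/61
sR = 60/208 = 15/52
mL = -1/2·sL + -1/2·sR = -1695/6344
mR = -1/2·sL + 0·sR = -15/122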